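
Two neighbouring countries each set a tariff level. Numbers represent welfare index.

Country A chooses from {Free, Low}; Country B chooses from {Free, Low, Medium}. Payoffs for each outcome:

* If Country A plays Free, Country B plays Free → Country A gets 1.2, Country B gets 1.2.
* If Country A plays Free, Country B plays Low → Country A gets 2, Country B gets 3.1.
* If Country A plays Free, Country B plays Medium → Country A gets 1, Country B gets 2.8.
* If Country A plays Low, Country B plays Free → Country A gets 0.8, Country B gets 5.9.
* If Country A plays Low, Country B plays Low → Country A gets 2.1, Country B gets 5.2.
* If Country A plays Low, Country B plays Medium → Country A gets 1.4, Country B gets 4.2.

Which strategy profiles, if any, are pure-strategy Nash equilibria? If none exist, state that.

Country A against Free: payoffs 1.2, 0.8 → best response Free.
Country A against Low: payoffs 2, 2.1 → best response Low.
Country A against Medium: payoffs 1, 1.4 → best response Low.
Country B against Free: payoffs 1.2, 3.1, 2.8 → best response Low.
Country B against Low: payoffs 5.9, 5.2, 4.2 → best response Free.
No profile is a mutual best response for all players.

There is no pure-strategy Nash equilibrium.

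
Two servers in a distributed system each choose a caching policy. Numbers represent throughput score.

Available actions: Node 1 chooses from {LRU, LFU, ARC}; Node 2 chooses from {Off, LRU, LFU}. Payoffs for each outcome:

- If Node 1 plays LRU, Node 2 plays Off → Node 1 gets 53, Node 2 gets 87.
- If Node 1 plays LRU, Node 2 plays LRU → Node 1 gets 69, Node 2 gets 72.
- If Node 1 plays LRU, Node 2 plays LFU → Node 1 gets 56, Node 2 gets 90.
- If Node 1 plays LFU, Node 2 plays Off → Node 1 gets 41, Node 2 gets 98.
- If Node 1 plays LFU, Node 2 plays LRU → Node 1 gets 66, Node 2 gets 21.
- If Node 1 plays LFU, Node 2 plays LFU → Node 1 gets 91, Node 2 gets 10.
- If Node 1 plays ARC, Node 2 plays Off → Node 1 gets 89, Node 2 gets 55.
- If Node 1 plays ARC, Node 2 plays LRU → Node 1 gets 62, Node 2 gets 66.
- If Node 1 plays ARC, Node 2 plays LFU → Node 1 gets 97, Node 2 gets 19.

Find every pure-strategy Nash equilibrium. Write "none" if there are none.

No pure-strategy Nash equilibrium.

(LRU, Off): Node 1 can switch to ARC (53 → 89). Not NE.
(LRU, LRU): Node 2 can switch to Off (72 → 87). Not NE.
(LRU, LFU): Node 1 can switch to LFU (56 → 91). Not NE.
(LFU, Off): Node 1 can switch to LRU (41 → 53). Not NE.
(LFU, LRU): Node 1 can switch to LRU (66 → 69). Not NE.
(LFU, LFU): Node 1 can switch to ARC (91 → 97). Not NE.
(The remaining 3 profiles each have a profitable deviation by the same check.)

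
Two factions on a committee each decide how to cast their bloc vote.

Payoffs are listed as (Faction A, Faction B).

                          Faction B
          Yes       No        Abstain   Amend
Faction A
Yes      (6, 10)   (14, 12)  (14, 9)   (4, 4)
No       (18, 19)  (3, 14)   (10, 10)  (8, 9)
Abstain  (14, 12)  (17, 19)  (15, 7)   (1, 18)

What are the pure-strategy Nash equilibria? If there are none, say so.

Pure-strategy Nash equilibria: (No, Yes) and (Abstain, No)

(Yes, Yes): Faction A can switch to No (6 → 18). Not NE.
(Yes, No): Faction A can switch to Abstain (14 → 17). Not NE.
(Yes, Abstain): Faction A can switch to Abstain (14 → 15). Not NE.
(Yes, Amend): Faction A can switch to No (4 → 8). Not NE.
(No, Yes): Faction A gets 18, best alternative 14; Faction B gets 19, best alternative 14. No profitable deviation — NE.
(No, No): Faction A can switch to Yes (3 → 14). Not NE.
(No, Abstain): Faction A can switch to Yes (10 → 14). Not NE.
(Abstain, No): Faction A gets 17, best alternative 14; Faction B gets 19, best alternative 18. No profitable deviation — NE.
(The remaining 4 profiles each have a profitable deviation by the same check.)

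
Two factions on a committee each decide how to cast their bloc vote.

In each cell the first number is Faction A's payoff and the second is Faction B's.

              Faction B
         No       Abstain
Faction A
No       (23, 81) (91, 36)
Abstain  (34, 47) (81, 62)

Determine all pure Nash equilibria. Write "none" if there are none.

No pure-strategy Nash equilibrium.

Faction A against No: payoffs 23, 34 → best response Abstain.
Faction A against Abstain: payoffs 91, 81 → best response No.
Faction B against No: payoffs 81, 36 → best response No.
Faction B against Abstain: payoffs 47, 62 → best response Abstain.
No profile is a mutual best response for all players.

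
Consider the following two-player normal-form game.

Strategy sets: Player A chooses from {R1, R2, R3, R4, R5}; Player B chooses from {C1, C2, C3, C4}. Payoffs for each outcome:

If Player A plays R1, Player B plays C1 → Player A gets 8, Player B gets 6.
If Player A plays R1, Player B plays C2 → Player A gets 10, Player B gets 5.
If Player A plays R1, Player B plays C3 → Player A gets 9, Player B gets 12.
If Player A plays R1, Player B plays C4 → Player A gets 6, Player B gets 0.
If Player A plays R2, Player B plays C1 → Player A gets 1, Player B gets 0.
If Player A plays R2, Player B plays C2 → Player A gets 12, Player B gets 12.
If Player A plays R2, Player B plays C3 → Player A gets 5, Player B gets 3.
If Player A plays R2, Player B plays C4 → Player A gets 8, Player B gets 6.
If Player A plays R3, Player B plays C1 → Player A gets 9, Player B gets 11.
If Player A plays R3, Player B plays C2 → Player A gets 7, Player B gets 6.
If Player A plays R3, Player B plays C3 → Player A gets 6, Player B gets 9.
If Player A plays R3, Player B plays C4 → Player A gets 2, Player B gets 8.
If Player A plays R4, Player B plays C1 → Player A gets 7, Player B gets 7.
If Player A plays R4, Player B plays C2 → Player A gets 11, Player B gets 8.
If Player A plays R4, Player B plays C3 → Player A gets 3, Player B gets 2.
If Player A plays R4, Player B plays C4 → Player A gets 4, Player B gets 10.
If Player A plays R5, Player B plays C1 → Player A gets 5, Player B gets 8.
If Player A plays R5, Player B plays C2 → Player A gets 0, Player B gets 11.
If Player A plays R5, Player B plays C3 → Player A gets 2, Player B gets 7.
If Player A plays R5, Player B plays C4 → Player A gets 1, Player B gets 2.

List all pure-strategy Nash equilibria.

The pure Nash equilibria are (R1, C3), (R2, C2), (R3, C1).

Player A against C1: payoffs 8, 1, 9, 7, 5 → best response R3.
Player A against C2: payoffs 10, 12, 7, 11, 0 → best response R2.
Player A against C3: payoffs 9, 5, 6, 3, 2 → best response R1.
Player A against C4: payoffs 6, 8, 2, 4, 1 → best response R2.
Player B against R1: payoffs 6, 5, 12, 0 → best response C3.
Player B against R2: payoffs 0, 12, 3, 6 → best response C2.
Player B against R3: payoffs 11, 6, 9, 8 → best response C1.
Player B against R4: payoffs 7, 8, 2, 10 → best response C4.
Player B against R5: payoffs 8, 11, 7, 2 → best response C2.
Mutual best responses: (R1, C3); (R2, C2); (R3, C1).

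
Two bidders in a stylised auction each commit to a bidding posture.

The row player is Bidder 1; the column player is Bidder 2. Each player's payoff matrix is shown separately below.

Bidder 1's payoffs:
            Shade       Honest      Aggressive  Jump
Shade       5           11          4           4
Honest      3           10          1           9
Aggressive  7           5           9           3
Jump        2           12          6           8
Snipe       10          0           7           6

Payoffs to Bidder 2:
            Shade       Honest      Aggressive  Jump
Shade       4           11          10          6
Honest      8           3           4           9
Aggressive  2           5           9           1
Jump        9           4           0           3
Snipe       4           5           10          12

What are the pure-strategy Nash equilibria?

The pure Nash equilibria are (Honest, Jump) and (Aggressive, Aggressive).

(Shade, Shade): Bidder 1 can switch to Aggressive (5 → 7). Not NE.
(Shade, Honest): Bidder 1 can switch to Jump (11 → 12). Not NE.
(Shade, Aggressive): Bidder 1 can switch to Aggressive (4 → 9). Not NE.
(Shade, Jump): Bidder 1 can switch to Honest (4 → 9). Not NE.
(Honest, Shade): Bidder 1 can switch to Shade (3 → 5). Not NE.
(Honest, Honest): Bidder 1 can switch to Shade (10 → 11). Not NE.
(Honest, Aggressive): Bidder 1 can switch to Shade (1 → 4). Not NE.
(Honest, Jump): Bidder 1 gets 9, best alternative 8; Bidder 2 gets 9, best alternative 8. No profitable deviation — NE.
(Aggressive, Shade): Bidder 1 can switch to Snipe (7 → 10). Not NE.
(Aggressive, Honest): Bidder 1 can switch to Shade (5 → 11). Not NE.
(Aggressive, Aggressive): Bidder 1 gets 9, best alternative 7; Bidder 2 gets 9, best alternative 5. No profitable deviation — NE.
(Aggressive, Jump): Bidder 1 can switch to Shade (3 → 4). Not NE.
(Jump, Shade): Bidder 1 can switch to Shade (2 → 5). Not NE.
(Jump, Honest): Bidder 2 can switch to Shade (4 → 9). Not NE.
(The remaining 6 profiles each have a profitable deviation by the same check.)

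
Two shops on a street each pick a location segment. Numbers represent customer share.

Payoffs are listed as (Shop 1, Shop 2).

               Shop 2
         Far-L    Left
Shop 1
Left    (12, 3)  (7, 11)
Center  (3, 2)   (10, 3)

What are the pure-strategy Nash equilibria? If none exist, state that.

Pure NE: (Center, Left)

(Left, Far-L): Shop 2 can switch to Left (3 → 11). Not NE.
(Left, Left): Shop 1 can switch to Center (7 → 10). Not NE.
(Center, Far-L): Shop 1 can switch to Left (3 → 12). Not NE.
(Center, Left): Shop 1 gets 10, best alternative 7; Shop 2 gets 3, best alternative 2. No profitable deviation — NE.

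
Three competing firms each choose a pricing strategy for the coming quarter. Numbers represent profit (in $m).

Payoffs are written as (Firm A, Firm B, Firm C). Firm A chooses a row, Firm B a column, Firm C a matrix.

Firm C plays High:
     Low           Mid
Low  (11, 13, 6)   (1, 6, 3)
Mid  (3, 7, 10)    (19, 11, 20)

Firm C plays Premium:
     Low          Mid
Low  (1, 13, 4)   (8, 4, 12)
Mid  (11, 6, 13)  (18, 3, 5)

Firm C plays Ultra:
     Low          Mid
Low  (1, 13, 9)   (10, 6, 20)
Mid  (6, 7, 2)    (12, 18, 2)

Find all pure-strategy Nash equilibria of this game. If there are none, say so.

Pure-strategy Nash equilibria: (Mid, Low, Premium); (Mid, Mid, High)

Firm A against (Low, High): payoffs 11, 3 → best response Low.
Firm A against (Low, Premium): payoffs 1, 11 → best response Mid.
Firm A against (Low, Ultra): payoffs 1, 6 → best response Mid.
Firm A against (Mid, High): payoffs 1, 19 → best response Mid.
Firm A against (Mid, Premium): payoffs 8, 18 → best response Mid.
Firm A against (Mid, Ultra): payoffs 10, 12 → best response Mid.
Firm B against (Low, High): payoffs 13, 6 → best response Low.
Firm B against (Low, Premium): payoffs 13, 4 → best response Low.
Firm B against (Low, Ultra): payoffs 13, 6 → best response Low.
Firm B against (Mid, High): payoffs 7, 11 → best response Mid.
Firm B against (Mid, Premium): payoffs 6, 3 → best response Low.
Firm B against (Mid, Ultra): payoffs 7, 18 → best response Mid.
Firm C against (Low, Low): payoffs 6, 4, 9 → best response Ultra.
Firm C against (Low, Mid): payoffs 3, 12, 20 → best response Ultra.
Firm C against (Mid, Low): payoffs 10, 13, 2 → best response Premium.
Firm C against (Mid, Mid): payoffs 20, 5, 2 → best response High.
Mutual best responses: (Mid, Low, Premium); (Mid, Mid, High).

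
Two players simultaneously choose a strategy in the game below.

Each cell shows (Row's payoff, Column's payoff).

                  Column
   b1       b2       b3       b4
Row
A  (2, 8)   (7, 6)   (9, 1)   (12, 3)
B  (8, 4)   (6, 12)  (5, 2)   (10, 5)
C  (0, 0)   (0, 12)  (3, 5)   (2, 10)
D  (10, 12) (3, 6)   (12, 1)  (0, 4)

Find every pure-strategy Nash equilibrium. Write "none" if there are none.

Row against b1: payoffs 2, 8, 0, 10 → best response D.
Row against b2: payoffs 7, 6, 0, 3 → best response A.
Row against b3: payoffs 9, 5, 3, 12 → best response D.
Row against b4: payoffs 12, 10, 2, 0 → best response A.
Column against A: payoffs 8, 6, 1, 3 → best response b1.
Column against B: payoffs 4, 12, 2, 5 → best response b2.
Column against C: payoffs 0, 12, 5, 10 → best response b2.
Column against D: payoffs 12, 6, 1, 4 → best response b1.
Mutual best responses: (D, b1).

(D, b1)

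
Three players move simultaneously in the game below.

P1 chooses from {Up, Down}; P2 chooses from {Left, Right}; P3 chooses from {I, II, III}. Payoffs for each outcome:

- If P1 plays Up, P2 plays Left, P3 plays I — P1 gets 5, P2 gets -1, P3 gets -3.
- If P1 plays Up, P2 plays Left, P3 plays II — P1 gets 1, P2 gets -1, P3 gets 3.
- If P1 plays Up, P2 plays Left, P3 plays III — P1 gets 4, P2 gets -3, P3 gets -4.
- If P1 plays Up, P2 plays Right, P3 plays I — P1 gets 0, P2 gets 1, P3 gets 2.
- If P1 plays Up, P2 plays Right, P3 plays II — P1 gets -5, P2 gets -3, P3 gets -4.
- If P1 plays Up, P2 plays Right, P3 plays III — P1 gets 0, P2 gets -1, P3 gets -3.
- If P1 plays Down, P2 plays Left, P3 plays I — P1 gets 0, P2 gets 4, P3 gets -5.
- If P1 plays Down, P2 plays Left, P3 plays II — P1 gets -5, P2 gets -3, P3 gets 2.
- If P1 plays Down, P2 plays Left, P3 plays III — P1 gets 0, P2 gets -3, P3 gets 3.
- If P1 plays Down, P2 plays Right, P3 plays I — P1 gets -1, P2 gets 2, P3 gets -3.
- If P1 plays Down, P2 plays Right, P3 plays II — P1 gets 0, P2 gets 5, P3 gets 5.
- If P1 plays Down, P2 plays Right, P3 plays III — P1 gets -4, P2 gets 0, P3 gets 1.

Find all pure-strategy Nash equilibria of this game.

Pure-strategy Nash equilibria: (Up, Left, II) and (Up, Right, I) and (Down, Right, II)

(Up, Left, I): P2 can switch to Right (-1 → 1). Not NE.
(Up, Left, II): P1 gets 1, best alternative -5; P2 gets -1, best alternative -3; P3 gets 3, best alternative -3. No profitable deviation — NE.
(Up, Left, III): P2 can switch to Right (-3 → -1). Not NE.
(Up, Right, I): P1 gets 0, best alternative -1; P2 gets 1, best alternative -1; P3 gets 2, best alternative -3. No profitable deviation — NE.
(Up, Right, II): P1 can switch to Down (-5 → 0). Not NE.
(Up, Right, III): P3 can switch to I (-3 → 2). Not NE.
(Down, Left, I): P1 can switch to Up (0 → 5). Not NE.
(Down, Left, II): P1 can switch to Up (-5 → 1). Not NE.
(Down, Left, III): P1 can switch to Up (0 → 4). Not NE.
(Down, Right, I): P1 can switch to Up (-1 → 0). Not NE.
(Down, Right, II): P1 gets 0, best alternative -5; P2 gets 5, best alternative -3; P3 gets 5, best alternative 1. No profitable deviation — NE.
(The remaining 1 profile has a profitable deviation by the same check.)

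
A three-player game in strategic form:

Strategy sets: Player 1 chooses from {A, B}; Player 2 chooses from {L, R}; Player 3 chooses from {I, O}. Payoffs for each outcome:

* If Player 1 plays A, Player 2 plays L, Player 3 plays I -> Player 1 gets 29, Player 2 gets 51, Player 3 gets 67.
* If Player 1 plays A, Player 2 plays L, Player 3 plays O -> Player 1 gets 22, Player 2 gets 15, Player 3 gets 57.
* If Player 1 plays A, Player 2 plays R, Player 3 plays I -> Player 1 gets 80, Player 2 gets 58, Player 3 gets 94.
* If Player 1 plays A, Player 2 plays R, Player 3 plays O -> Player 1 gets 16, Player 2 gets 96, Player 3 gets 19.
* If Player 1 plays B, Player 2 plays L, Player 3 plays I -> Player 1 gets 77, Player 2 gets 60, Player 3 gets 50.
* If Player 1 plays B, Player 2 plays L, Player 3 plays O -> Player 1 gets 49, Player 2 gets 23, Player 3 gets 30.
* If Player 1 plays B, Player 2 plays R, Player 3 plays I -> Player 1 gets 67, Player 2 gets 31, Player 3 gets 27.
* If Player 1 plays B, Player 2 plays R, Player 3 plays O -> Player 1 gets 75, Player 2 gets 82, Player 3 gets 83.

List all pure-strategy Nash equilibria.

For each player, find the best response to each opponent profile; mutual best responses are the pure NE.
Player 1 against (L, I): payoffs 29, 77 → best response B.
Player 1 against (L, O): payoffs 22, 49 → best response B.
Player 1 against (R, I): payoffs 80, 67 → best response A.
Player 1 against (R, O): payoffs 16, 75 → best response B.
Player 2 against (A, I): payoffs 51, 58 → best response R.
Player 2 against (A, O): payoffs 15, 96 → best response R.
Player 2 against (B, I): payoffs 60, 31 → best response L.
Player 2 against (B, O): payoffs 23, 82 → best response R.
Player 3 against (A, L): payoffs 67, 57 → best response I.
Player 3 against (A, R): payoffs 94, 19 → best response I.
Player 3 against (B, L): payoffs 50, 30 → best response I.
Player 3 against (B, R): payoffs 27, 83 → best response O.
Mutual best responses: (A, R, I); (B, L, I); (B, R, O).

Pure-strategy Nash equilibria: (A, R, I), (B, L, I), (B, R, O)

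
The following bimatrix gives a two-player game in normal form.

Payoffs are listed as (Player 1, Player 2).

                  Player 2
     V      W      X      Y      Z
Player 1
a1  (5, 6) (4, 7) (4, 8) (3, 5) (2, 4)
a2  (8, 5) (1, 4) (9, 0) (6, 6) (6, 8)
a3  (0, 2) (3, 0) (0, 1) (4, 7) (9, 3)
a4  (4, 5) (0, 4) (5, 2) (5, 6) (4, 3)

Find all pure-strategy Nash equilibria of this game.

No pure-strategy Nash equilibrium.

(a1, V): Player 1 can switch to a2 (5 → 8). Not NE.
(a1, W): Player 2 can switch to X (7 → 8). Not NE.
(a1, X): Player 1 can switch to a2 (4 → 9). Not NE.
(a1, Y): Player 1 can switch to a2 (3 → 6). Not NE.
(a1, Z): Player 1 can switch to a2 (2 → 6). Not NE.
(a2, V): Player 2 can switch to Y (5 → 6). Not NE.
(a2, W): Player 1 can switch to a1 (1 → 4). Not NE.
(a2, X): Player 2 can switch to V (0 → 5). Not NE.
(a2, Y): Player 2 can switch to Z (6 → 8). Not NE.
(a2, Z): Player 1 can switch to a3 (6 → 9). Not NE.
(The remaining 10 profiles each have a profitable deviation by the same check.)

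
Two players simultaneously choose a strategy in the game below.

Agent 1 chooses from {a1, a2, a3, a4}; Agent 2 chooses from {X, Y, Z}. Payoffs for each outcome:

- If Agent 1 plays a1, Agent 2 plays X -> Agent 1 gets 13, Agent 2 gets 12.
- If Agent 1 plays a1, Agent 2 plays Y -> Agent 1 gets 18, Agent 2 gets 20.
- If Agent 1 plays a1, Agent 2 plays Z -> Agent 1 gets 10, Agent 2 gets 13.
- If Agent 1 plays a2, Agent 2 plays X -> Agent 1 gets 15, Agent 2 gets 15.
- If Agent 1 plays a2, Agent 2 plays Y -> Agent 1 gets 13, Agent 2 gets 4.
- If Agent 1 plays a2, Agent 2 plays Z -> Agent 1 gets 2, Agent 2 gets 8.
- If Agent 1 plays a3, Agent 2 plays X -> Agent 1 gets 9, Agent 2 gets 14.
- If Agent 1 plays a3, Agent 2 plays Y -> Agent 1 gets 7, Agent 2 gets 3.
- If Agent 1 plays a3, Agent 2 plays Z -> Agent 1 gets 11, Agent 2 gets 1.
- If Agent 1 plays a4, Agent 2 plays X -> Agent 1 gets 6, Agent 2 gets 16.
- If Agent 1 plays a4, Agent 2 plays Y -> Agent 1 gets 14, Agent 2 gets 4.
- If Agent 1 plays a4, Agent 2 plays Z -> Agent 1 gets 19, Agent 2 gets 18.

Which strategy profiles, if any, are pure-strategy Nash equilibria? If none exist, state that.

The pure Nash equilibria are (a1, Y), (a2, X), (a4, Z).

(a1, X): Agent 1 can switch to a2 (13 → 15). Not NE.
(a1, Y): Agent 1 gets 18, best alternative 14; Agent 2 gets 20, best alternative 13. No profitable deviation — NE.
(a1, Z): Agent 1 can switch to a3 (10 → 11). Not NE.
(a2, X): Agent 1 gets 15, best alternative 13; Agent 2 gets 15, best alternative 8. No profitable deviation — NE.
(a2, Y): Agent 1 can switch to a1 (13 → 18). Not NE.
(a2, Z): Agent 1 can switch to a1 (2 → 10). Not NE.
(a3, X): Agent 1 can switch to a1 (9 → 13). Not NE.
(a3, Y): Agent 1 can switch to a1 (7 → 18). Not NE.
(a4, Z): Agent 1 gets 19, best alternative 11; Agent 2 gets 18, best alternative 16. No profitable deviation — NE.
(The remaining 3 profiles each have a profitable deviation by the same check.)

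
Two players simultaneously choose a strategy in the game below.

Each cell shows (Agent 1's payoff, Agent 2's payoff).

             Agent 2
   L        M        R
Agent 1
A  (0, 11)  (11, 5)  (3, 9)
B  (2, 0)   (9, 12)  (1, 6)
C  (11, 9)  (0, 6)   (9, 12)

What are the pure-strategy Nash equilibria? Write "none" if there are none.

The unique pure-strategy Nash equilibrium is (C, R).

For each player, find the best response to each opponent profile; mutual best responses are the pure NE.
Agent 1 against L: payoffs 0, 2, 11 → best response C.
Agent 1 against M: payoffs 11, 9, 0 → best response A.
Agent 1 against R: payoffs 3, 1, 9 → best response C.
Agent 2 against A: payoffs 11, 5, 9 → best response L.
Agent 2 against B: payoffs 0, 12, 6 → best response M.
Agent 2 against C: payoffs 9, 6, 12 → best response R.
Mutual best responses: (C, R).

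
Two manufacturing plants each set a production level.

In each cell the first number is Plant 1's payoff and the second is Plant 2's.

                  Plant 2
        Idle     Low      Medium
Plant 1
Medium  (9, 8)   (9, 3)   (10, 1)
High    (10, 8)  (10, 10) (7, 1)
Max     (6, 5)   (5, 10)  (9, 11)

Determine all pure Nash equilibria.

Check each profile: it is a Nash equilibrium iff no player can strictly gain by switching unilaterally.
(Medium, Idle): Plant 1 can switch to High (9 → 10). Not NE.
(Medium, Low): Plant 1 can switch to High (9 → 10). Not NE.
(Medium, Medium): Plant 2 can switch to Idle (1 → 8). Not NE.
(High, Idle): Plant 2 can switch to Low (8 → 10). Not NE.
(High, Low): Plant 1 gets 10, best alternative 9; Plant 2 gets 10, best alternative 8. No profitable deviation — NE.
(High, Medium): Plant 1 can switch to Medium (7 → 10). Not NE.
(Max, Idle): Plant 1 can switch to Medium (6 → 9). Not NE.
(Max, Low): Plant 1 can switch to Medium (5 → 9). Not NE.
(Max, Medium): Plant 1 can switch to Medium (9 → 10). Not NE.

The unique pure-strategy Nash equilibrium is (High, Low).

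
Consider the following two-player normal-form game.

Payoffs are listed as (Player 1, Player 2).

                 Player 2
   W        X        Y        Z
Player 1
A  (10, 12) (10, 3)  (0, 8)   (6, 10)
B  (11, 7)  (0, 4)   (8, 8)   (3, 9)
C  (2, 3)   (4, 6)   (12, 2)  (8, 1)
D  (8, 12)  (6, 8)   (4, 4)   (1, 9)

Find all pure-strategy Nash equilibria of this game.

This game has no pure Nash equilibrium.

Player 1 against W: payoffs 10, 11, 2, 8 → best response B.
Player 1 against X: payoffs 10, 0, 4, 6 → best response A.
Player 1 against Y: payoffs 0, 8, 12, 4 → best response C.
Player 1 against Z: payoffs 6, 3, 8, 1 → best response C.
Player 2 against A: payoffs 12, 3, 8, 10 → best response W.
Player 2 against B: payoffs 7, 4, 8, 9 → best response Z.
Player 2 against C: payoffs 3, 6, 2, 1 → best response X.
Player 2 against D: payoffs 12, 8, 4, 9 → best response W.
No profile is a mutual best response for all players.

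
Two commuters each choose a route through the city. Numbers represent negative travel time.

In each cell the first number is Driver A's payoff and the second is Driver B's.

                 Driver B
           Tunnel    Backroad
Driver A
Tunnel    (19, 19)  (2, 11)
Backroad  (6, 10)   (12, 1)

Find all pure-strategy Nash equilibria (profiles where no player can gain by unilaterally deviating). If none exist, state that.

Driver A against Tunnel: payoffs 19, 6 → best response Tunnel.
Driver A against Backroad: payoffs 2, 12 → best response Backroad.
Driver B against Tunnel: payoffs 19, 11 → best response Tunnel.
Driver B against Backroad: payoffs 10, 1 → best response Tunnel.
Mutual best responses: (Tunnel, Tunnel).

The unique pure-strategy Nash equilibrium is (Tunnel, Tunnel).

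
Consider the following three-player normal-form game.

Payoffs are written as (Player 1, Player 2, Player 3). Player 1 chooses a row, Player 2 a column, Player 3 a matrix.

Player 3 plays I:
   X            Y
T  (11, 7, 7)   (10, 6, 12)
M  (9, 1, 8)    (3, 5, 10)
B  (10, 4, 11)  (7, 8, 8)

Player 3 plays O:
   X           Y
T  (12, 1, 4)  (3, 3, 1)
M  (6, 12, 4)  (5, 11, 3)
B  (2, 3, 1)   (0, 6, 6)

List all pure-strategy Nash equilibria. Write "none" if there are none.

For each player, find the best response to each opponent profile; mutual best responses are the pure NE.
Player 1 against (X, I): payoffs 11, 9, 10 → best response T.
Player 1 against (X, O): payoffs 12, 6, 2 → best response T.
Player 1 against (Y, I): payoffs 10, 3, 7 → best response T.
Player 1 against (Y, O): payoffs 3, 5, 0 → best response M.
Player 2 against (T, I): payoffs 7, 6 → best response X.
Player 2 against (T, O): payoffs 1, 3 → best response Y.
Player 2 against (M, I): payoffs 1, 5 → best response Y.
Player 2 against (M, O): payoffs 12, 11 → best response X.
Player 2 against (B, I): payoffs 4, 8 → best response Y.
Player 2 against (B, O): payoffs 3, 6 → best response Y.
Player 3 against (T, X): payoffs 7, 4 → best response I.
Player 3 against (T, Y): payoffs 12, 1 → best response I.
Player 3 against (M, X): payoffs 8, 4 → best response I.
Player 3 against (M, Y): payoffs 10, 3 → best response I.
Player 3 against (B, X): payoffs 11, 1 → best response I.
Player 3 against (B, Y): payoffs 8, 6 → best response I.
Mutual best responses: (T, X, I).

The unique pure-strategy Nash equilibrium is (T, X, I).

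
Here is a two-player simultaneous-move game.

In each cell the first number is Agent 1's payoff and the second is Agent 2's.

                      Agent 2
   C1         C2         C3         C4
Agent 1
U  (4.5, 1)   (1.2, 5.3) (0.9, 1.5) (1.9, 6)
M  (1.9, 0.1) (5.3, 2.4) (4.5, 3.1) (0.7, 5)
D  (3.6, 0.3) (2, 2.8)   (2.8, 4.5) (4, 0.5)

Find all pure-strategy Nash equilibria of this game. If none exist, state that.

none

(U, C1): Agent 2 can switch to C2 (1 → 5.3). Not NE.
(U, C2): Agent 1 can switch to M (1.2 → 5.3). Not NE.
(U, C3): Agent 1 can switch to M (0.9 → 4.5). Not NE.
(U, C4): Agent 1 can switch to D (1.9 → 4). Not NE.
(M, C1): Agent 1 can switch to U (1.9 → 4.5). Not NE.
(M, C2): Agent 2 can switch to C3 (2.4 → 3.1). Not NE.
(The remaining 6 profiles each have a profitable deviation by the same check.)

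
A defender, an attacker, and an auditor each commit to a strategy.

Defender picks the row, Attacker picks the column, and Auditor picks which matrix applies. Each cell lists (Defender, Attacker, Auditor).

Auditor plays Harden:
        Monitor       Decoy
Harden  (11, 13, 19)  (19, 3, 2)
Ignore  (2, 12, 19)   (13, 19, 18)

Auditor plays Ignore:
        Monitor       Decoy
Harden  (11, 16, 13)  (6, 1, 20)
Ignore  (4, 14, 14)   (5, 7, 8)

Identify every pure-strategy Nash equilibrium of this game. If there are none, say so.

The unique pure-strategy Nash equilibrium is (Harden, Monitor, Harden).

(Harden, Monitor, Harden): Defender gets 11, best alternative 2; Attacker gets 13, best alternative 3; Auditor gets 19, best alternative 13. No profitable deviation — NE.
(Harden, Monitor, Ignore): Auditor can switch to Harden (13 → 19). Not NE.
(Harden, Decoy, Harden): Attacker can switch to Monitor (3 → 13). Not NE.
(Harden, Decoy, Ignore): Attacker can switch to Monitor (1 → 16). Not NE.
(Ignore, Monitor, Harden): Defender can switch to Harden (2 → 11). Not NE.
(Ignore, Monitor, Ignore): Defender can switch to Harden (4 → 11). Not NE.
(Ignore, Decoy, Harden): Defender can switch to Harden (13 → 19). Not NE.
(The remaining 1 profile has a profitable deviation by the same check.)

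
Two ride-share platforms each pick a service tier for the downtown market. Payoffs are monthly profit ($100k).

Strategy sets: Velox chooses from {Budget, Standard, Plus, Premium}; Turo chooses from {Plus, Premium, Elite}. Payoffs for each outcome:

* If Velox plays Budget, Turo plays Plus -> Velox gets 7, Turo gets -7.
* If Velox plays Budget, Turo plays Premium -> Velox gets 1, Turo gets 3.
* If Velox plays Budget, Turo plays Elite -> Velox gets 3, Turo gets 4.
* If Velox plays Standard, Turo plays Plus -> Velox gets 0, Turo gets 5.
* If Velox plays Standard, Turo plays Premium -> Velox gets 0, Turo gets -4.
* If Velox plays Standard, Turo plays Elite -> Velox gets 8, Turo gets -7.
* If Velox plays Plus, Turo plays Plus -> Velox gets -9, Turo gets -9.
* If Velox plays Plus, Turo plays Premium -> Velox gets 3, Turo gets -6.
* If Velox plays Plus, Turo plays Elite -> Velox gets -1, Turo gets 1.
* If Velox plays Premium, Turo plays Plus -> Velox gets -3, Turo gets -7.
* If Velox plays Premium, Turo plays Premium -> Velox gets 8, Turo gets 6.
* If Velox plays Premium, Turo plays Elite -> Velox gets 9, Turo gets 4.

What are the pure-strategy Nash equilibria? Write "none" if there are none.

Velox against Plus: payoffs 7, 0, -9, -3 → best response Budget.
Velox against Premium: payoffs 1, 0, 3, 8 → best response Premium.
Velox against Elite: payoffs 3, 8, -1, 9 → best response Premium.
Turo against Budget: payoffs -7, 3, 4 → best response Elite.
Turo against Standard: payoffs 5, -4, -7 → best response Plus.
Turo against Plus: payoffs -9, -6, 1 → best response Elite.
Turo against Premium: payoffs -7, 6, 4 → best response Premium.
Mutual best responses: (Premium, Premium).

Pure NE: (Premium, Premium)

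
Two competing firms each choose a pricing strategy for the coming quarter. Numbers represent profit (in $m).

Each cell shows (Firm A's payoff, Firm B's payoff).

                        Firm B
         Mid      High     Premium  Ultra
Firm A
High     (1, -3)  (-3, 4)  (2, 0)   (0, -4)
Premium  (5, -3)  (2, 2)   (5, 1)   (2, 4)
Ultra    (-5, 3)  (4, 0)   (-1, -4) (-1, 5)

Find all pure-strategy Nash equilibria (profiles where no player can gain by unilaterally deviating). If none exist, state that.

(Premium, Ultra)

(High, Mid): Firm A can switch to Premium (1 → 5). Not NE.
(High, High): Firm A can switch to Premium (-3 → 2). Not NE.
(High, Premium): Firm A can switch to Premium (2 → 5). Not NE.
(High, Ultra): Firm A can switch to Premium (0 → 2). Not NE.
(Premium, Mid): Firm B can switch to High (-3 → 2). Not NE.
(Premium, High): Firm A can switch to Ultra (2 → 4). Not NE.
(Premium, Premium): Firm B can switch to High (1 → 2). Not NE.
(Premium, Ultra): Firm A gets 2, best alternative 0; Firm B gets 4, best alternative 2. No profitable deviation — NE.
(Ultra, Mid): Firm A can switch to High (-5 → 1). Not NE.
(Ultra, High): Firm B can switch to Mid (0 → 3). Not NE.
(Ultra, Premium): Firm A can switch to High (-1 → 2). Not NE.
(Ultra, Ultra): Firm A can switch to High (-1 → 0). Not NE.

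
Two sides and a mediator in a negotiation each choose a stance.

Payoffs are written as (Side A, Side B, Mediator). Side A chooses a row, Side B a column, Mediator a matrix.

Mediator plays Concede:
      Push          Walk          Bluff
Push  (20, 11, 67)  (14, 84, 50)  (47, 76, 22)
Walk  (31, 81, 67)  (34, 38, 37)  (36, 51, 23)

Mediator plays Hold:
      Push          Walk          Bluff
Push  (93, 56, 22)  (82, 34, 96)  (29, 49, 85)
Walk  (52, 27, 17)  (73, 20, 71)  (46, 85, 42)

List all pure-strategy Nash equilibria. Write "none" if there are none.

Check each profile: it is a Nash equilibrium iff no player can strictly gain by switching unilaterally.
(Push, Push, Concede): Side A can switch to Walk (20 → 31). Not NE.
(Push, Push, Hold): Mediator can switch to Concede (22 → 67). Not NE.
(Push, Walk, Concede): Side A can switch to Walk (14 → 34). Not NE.
(Push, Walk, Hold): Side B can switch to Push (34 → 56). Not NE.
(Push, Bluff, Concede): Side B can switch to Walk (76 → 84). Not NE.
(Push, Bluff, Hold): Side A can switch to Walk (29 → 46). Not NE.
(Walk, Push, Concede): Side A gets 31, best alternative 20; Side B gets 81, best alternative 51; Mediator gets 67, best alternative 17. No profitable deviation — NE.
(Walk, Push, Hold): Side A can switch to Push (52 → 93). Not NE.
(Walk, Walk, Concede): Side B can switch to Push (38 → 81). Not NE.
(Walk, Walk, Hold): Side A can switch to Push (73 → 82). Not NE.
(Walk, Bluff, Concede): Side A can switch to Push (36 → 47). Not NE.
(Walk, Bluff, Hold): Side A gets 46, best alternative 29; Side B gets 85, best alternative 27; Mediator gets 42, best alternative 23. No profitable deviation — NE.

Pure-strategy Nash equilibria: (Walk, Push, Concede); (Walk, Bluff, Hold)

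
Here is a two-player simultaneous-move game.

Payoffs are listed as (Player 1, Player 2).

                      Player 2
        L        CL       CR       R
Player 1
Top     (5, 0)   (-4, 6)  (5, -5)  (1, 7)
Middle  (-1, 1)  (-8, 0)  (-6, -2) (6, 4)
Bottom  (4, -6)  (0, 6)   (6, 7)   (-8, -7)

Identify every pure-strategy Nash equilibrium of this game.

Pure-strategy Nash equilibria: (Middle, R) and (Bottom, CR)

Player 1 against L: payoffs 5, -1, 4 → best response Top.
Player 1 against CL: payoffs -4, -8, 0 → best response Bottom.
Player 1 against CR: payoffs 5, -6, 6 → best response Bottom.
Player 1 against R: payoffs 1, 6, -8 → best response Middle.
Player 2 against Top: payoffs 0, 6, -5, 7 → best response R.
Player 2 against Middle: payoffs 1, 0, -2, 4 → best response R.
Player 2 against Bottom: payoffs -6, 6, 7, -7 → best response CR.
Mutual best responses: (Middle, R); (Bottom, CR).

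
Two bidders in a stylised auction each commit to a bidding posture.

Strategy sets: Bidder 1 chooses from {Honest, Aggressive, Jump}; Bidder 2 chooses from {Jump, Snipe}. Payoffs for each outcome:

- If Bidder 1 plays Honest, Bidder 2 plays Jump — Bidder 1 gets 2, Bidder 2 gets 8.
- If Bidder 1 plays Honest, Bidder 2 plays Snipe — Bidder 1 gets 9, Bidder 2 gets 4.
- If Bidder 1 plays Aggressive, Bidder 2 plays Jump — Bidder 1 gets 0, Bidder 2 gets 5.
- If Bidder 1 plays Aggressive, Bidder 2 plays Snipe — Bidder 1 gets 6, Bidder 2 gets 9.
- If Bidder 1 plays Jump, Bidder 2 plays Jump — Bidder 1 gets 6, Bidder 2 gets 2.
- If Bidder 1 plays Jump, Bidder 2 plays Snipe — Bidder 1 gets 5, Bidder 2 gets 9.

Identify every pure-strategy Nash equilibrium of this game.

(Honest, Jump): Bidder 1 can switch to Jump (2 → 6). Not NE.
(Honest, Snipe): Bidder 2 can switch to Jump (4 → 8). Not NE.
(Aggressive, Jump): Bidder 1 can switch to Honest (0 → 2). Not NE.
(Aggressive, Snipe): Bidder 1 can switch to Honest (6 → 9). Not NE.
(Jump, Jump): Bidder 2 can switch to Snipe (2 → 9). Not NE.
(Jump, Snipe): Bidder 1 can switch to Honest (5 → 9). Not NE.

No pure-strategy Nash equilibrium.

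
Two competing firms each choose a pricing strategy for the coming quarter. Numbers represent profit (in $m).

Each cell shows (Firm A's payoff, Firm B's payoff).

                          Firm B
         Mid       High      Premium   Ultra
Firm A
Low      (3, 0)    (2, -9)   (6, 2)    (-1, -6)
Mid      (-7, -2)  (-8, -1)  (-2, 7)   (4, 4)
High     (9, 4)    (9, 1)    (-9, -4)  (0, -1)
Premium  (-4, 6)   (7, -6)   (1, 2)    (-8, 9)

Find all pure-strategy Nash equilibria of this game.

For each player, find the best response to each opponent profile; mutual best responses are the pure NE.
Firm A against Mid: payoffs 3, -7, 9, -4 → best response High.
Firm A against High: payoffs 2, -8, 9, 7 → best response High.
Firm A against Premium: payoffs 6, -2, -9, 1 → best response Low.
Firm A against Ultra: payoffs -1, 4, 0, -8 → best response Mid.
Firm B against Low: payoffs 0, -9, 2, -6 → best response Premium.
Firm B against Mid: payoffs -2, -1, 7, 4 → best response Premium.
Firm B against High: payoffs 4, 1, -4, -1 → best response Mid.
Firm B against Premium: payoffs 6, -6, 2, 9 → best response Ultra.
Mutual best responses: (Low, Premium); (High, Mid).

Pure-strategy Nash equilibria: (Low, Premium); (High, Mid)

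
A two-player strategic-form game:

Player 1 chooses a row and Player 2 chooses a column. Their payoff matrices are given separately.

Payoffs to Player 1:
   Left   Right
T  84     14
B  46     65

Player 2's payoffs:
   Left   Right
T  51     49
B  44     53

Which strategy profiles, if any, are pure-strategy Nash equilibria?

(T, Left): Player 1 gets 84, best alternative 46; Player 2 gets 51, best alternative 49. No profitable deviation — NE.
(T, Right): Player 1 can switch to B (14 → 65). Not NE.
(B, Left): Player 1 can switch to T (46 → 84). Not NE.
(B, Right): Player 1 gets 65, best alternative 14; Player 2 gets 53, best alternative 44. No profitable deviation — NE.

The pure Nash equilibria are (T, Left); (B, Right).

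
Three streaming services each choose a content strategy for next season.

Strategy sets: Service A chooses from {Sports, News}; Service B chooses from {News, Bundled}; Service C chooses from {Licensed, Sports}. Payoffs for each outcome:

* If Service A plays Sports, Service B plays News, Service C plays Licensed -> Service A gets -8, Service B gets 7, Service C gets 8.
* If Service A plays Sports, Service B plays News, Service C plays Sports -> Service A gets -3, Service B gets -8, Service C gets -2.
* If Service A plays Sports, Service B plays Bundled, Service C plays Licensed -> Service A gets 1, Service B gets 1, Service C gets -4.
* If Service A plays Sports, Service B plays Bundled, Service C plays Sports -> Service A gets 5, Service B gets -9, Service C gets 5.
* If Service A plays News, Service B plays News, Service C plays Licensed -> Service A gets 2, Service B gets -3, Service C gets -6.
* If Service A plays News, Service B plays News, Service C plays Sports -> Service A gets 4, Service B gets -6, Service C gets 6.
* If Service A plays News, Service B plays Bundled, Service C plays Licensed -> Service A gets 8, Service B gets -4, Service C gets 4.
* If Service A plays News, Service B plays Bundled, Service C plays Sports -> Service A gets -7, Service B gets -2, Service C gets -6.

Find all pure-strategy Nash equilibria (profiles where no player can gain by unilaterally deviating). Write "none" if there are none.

This game has no pure Nash equilibrium.

For each strategy profile, look for a profitable unilateral deviation.
(Sports, News, Licensed): Service A can switch to News (-8 → 2). Not NE.
(Sports, News, Sports): Service A can switch to News (-3 → 4). Not NE.
(Sports, Bundled, Licensed): Service A can switch to News (1 → 8). Not NE.
(Sports, Bundled, Sports): Service B can switch to News (-9 → -8). Not NE.
(News, News, Licensed): Service C can switch to Sports (-6 → 6). Not NE.
(News, News, Sports): Service B can switch to Bundled (-6 → -2). Not NE.
(News, Bundled, Licensed): Service B can switch to News (-4 → -3). Not NE.
(News, Bundled, Sports): Service A can switch to Sports (-7 → 5). Not NE.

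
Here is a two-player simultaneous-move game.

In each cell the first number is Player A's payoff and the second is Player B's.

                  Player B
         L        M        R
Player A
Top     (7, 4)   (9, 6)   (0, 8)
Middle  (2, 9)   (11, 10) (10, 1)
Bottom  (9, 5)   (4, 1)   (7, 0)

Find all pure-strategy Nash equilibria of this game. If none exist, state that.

For each player, find the best response to each opponent profile; mutual best responses are the pure NE.
Player A against L: payoffs 7, 2, 9 → best response Bottom.
Player A against M: payoffs 9, 11, 4 → best response Middle.
Player A against R: payoffs 0, 10, 7 → best response Middle.
Player B against Top: payoffs 4, 6, 8 → best response R.
Player B against Middle: payoffs 9, 10, 1 → best response M.
Player B against Bottom: payoffs 5, 1, 0 → best response L.
Mutual best responses: (Middle, M); (Bottom, L).

(Middle, M); (Bottom, L)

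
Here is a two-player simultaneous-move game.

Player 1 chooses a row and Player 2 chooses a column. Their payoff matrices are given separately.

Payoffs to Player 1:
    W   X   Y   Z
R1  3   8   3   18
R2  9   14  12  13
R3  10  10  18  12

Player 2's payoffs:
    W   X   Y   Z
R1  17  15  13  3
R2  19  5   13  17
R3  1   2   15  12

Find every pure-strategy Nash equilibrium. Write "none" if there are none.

Player 1 against W: payoffs 3, 9, 10 → best response R3.
Player 1 against X: payoffs 8, 14, 10 → best response R2.
Player 1 against Y: payoffs 3, 12, 18 → best response R3.
Player 1 against Z: payoffs 18, 13, 12 → best response R1.
Player 2 against R1: payoffs 17, 15, 13, 3 → best response W.
Player 2 against R2: payoffs 19, 5, 13, 17 → best response W.
Player 2 against R3: payoffs 1, 2, 15, 12 → best response Y.
Mutual best responses: (R3, Y).

Pure NE: (R3, Y)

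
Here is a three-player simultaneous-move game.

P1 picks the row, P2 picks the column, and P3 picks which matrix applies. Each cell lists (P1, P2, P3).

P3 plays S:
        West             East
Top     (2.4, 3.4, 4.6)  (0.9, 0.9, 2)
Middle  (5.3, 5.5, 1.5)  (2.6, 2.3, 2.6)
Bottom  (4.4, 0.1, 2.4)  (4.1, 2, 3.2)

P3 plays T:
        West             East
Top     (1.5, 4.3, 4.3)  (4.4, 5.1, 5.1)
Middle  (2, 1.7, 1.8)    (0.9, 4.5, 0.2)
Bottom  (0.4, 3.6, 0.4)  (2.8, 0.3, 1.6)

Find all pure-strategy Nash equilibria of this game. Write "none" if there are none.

Check each profile: it is a Nash equilibrium iff no player can strictly gain by switching unilaterally.
(Top, West, S): P1 can switch to Middle (2.4 → 5.3). Not NE.
(Top, West, T): P1 can switch to Middle (1.5 → 2). Not NE.
(Top, East, S): P1 can switch to Middle (0.9 → 2.6). Not NE.
(Top, East, T): P1 gets 4.4, best alternative 2.8; P2 gets 5.1, best alternative 4.3; P3 gets 5.1, best alternative 2. No profitable deviation — NE.
(Middle, West, S): P3 can switch to T (1.5 → 1.8). Not NE.
(Middle, West, T): P2 can switch to East (1.7 → 4.5). Not NE.
(Middle, East, S): P1 can switch to Bottom (2.6 → 4.1). Not NE.
(Middle, East, T): P1 can switch to Top (0.9 → 4.4). Not NE.
(Bottom, West, S): P1 can switch to Middle (4.4 → 5.3). Not NE.
(Bottom, East, S): P1 gets 4.1, best alternative 2.6; P2 gets 2, best alternative 0.1; P3 gets 3.2, best alternative 1.6. No profitable deviation — NE.
(The remaining 2 profiles each have a profitable deviation by the same check.)

(Top, East, T); (Bottom, East, S)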